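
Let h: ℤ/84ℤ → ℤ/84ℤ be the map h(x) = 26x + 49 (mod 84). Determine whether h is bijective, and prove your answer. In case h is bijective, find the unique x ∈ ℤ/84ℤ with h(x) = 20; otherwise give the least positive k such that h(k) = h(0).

42

We have gcd(26, 84) = 2 > 1. Taking s = 0 and t = 42: h(0) = 49 and h(42) = 26·42 + 49 = 1141 ≡ 49 (mod 84).
So h(0) = h(42) while 0 ≠ 42, therefore h is not injective, hence not bijective.
Since h is not bijective, we find the least positive k with h(k) = h(0): this means 26k ≡ 0 (mod 84), i.e. 84 ∣ 26k. Since gcd(26, 84) = 2, dividing through by 2 this holds exactly when 42 ∣ 13k, and as gcd(13, 42) = 1, exactly when 42 ∣ k.
The smallest positive such k is 42.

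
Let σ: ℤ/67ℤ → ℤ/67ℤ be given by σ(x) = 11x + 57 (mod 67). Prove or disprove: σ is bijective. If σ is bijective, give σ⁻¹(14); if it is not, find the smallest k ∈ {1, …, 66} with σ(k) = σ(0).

Suppose σ(x_1) = σ(x_2) in ℤ/67ℤ. Then 11x_1 + 57 ≡ 11x_2 + 57 (mod 67), so 11(x_1 − x_2) ≡ 0 (mod 67).
Since gcd(11, 67) = 1, 11 is invertible modulo 67, thus x_1 − x_2 ≡ 0 (mod 67), i.e. x_1 = x_2.
We now compute 11⁻¹ mod 67 explicitly. Euclid's algorithm: 67 = 6·11 + 1; back-substituting gives 1 = 61·11 − 10·67, so 11⁻¹ ≡ 61 (mod 67).
Then y ↦ 61(y − 57) is a two-sided inverse to σ, so every y ∈ ℤ/67ℤ has a preimage.
Hence σ is bijective.
Since σ is bijective, we find σ⁻¹(14): we need 11x ≡ 14 − 57 ≡ 24 (mod 67). Using 11⁻¹ = 61: x ≡ 61·24 = 1464 = 21·67 + 57, so x = 57.
Check: σ(57) = 11·57 + 57 = 684 = 10·67 + 14 ≡ 14 (mod 67).

57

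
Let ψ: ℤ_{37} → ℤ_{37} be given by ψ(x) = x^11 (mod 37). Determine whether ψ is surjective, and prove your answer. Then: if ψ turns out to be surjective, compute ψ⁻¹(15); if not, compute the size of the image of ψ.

Since 37 is prime, the nonzero elements of ℤ_{37} form a cyclic group of order 36.
As gcd(11, 36) = 1, raising to the 11th power is a bijection on this group: if u^11 ≡ v^11 then (uv^{−1})^11 = 1, and the only element of order dividing gcd(11, 36) = 1 is 1, so u = v.
With ψ(0) = 0 this makes ψ injective on all of ℤ_{37}, hence bijective (finite equal-size domain and codomain). In particular ψ is surjective.
Since ψ is surjective, we find the preimage of 15. The inverse of x ↦ x^11 on (ℤ_{37})^× is x ↦ x^23, because 11·23 = 253 = 7·36 + 1 ≡ 1 (mod 36) and x^{36} = 1 for x ≠ 0 (Fermat). So ψ⁻¹(15) = 15^23 mod 37.
Repeated squaring mod 37: 15^1 ≡ 15, 15^2 ≡ 15² = 225 ≡ 3, 15^4 ≡ 3² = 9, 15^8 ≡ 9² = 81 ≡ 7, 15^16 ≡ 7² = 49 ≡ 12. Since 23 = 16 + 4 + 2 + 1, 15^23 ≡ 12·9·3·15: 12·9 = 108 ≡ 34, then 34·3 = 102 ≡ 28, then 28·15 = 420 ≡ 13. So 15^23 ≡ 13 (mod 37).
Hence ψ⁻¹(15) = 13.

13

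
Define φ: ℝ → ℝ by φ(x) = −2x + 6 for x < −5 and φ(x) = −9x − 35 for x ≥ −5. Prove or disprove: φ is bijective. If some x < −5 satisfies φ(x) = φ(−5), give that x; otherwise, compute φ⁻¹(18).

-6

Both pieces are strictly decreasing (slopes −2 and −9), so each is injective on its own interval.
The left piece maps (−∞, −5) onto (16, ∞); the right piece maps [−5, ∞) onto (−∞, 10].
The images leave a gap (16 has no preimage), so φ is not surjective, hence not bijective.
Because the two images are disjoint, no x < −5 has φ(x) = φ(−5), so we compute φ⁻¹(18): 18 lies in (16, ∞), so solve −2x + 6 = 18: x = (18 − 6)/(−2) = −6.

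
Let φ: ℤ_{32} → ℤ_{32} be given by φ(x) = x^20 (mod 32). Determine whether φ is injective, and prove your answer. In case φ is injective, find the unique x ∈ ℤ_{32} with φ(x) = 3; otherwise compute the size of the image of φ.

3

φ(0) = 0^20 = 0.
φ(2): Repeated squaring mod 32: 2^1 ≡ 2, 2^2 ≡ 2² = 4, 2^4 ≡ 4² = 16, 2^8 ≡ 16² = 256 ≡ 0, 2^16 ≡ 0² = 0. Since 20 = 16 + 4, 2^20 ≡ 0·16: 0·16 = 0. So 2^20 ≡ 0 (mod 32).
So φ(0) = φ(2) = 0 while 0 ≠ 2, therefore φ is not injective.
Since φ is not injective, we determine |image(φ)|. Computing x^20 mod 32 for each x (by repeated squaring, reducing mod 32 at every step), the values φ(0), φ(1), …, φ(31) are: 0, 1, 0, 17, 0, 17, 0, 1, 0, 1, 0, 17, 0, 17, 0, 1, 0, 1, 0, 17, 0, 17, 0, 1, 0, 1, 0, 17, 0, 17, 0, 1.
The distinct values are {0, 1, 17}; there are 3 of them.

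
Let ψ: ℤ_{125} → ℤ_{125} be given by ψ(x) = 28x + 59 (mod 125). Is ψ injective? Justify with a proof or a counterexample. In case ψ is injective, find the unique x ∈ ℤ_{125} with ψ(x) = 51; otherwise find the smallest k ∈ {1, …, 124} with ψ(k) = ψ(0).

Suppose ψ(u) = ψ(v) in ℤ_{125}. Then 28u + 59 ≡ 28v + 59 (mod 125), so 28(u − v) ≡ 0 (mod 125).
Since gcd(28, 125) = 1, 28 is invertible modulo 125, thus u − v ≡ 0 (mod 125), i.e. u = v.
Hence ψ is injective.
We now compute 28⁻¹ mod 125 explicitly. Euclid's algorithm: 125 = 4·28 + 13, 28 = 2·13 + 2, 13 = 6·2 + 1; back-substituting gives 1 = 67·28 − 15·125, so 28⁻¹ ≡ 67 (mod 125).
Since ψ is injective, we compute ψ⁻¹(51): solve 28x + 59 ≡ 51 (mod 125), i.e. 28x ≡ 117 (mod 125).
Multiplying by 28⁻¹ = 67 gives x ≡ 67·117 = 7839 = 62·125 + 89 ≡ 89 (mod 125).
Check: ψ(89) = 28·89 + 59 = 2551 = 20·125 + 51 ≡ 51 (mod 125).

89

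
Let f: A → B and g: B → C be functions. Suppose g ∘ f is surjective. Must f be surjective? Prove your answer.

No. Take A = {1}, B = {1, 2}, C = {1}, f(a) = 1 for every a ∈ A, and g(b) = 1 for every b ∈ B.
Then g ∘ f is surjective onto {1}, but 2 ∈ B has no preimage under f, so f is not surjective.

not surjective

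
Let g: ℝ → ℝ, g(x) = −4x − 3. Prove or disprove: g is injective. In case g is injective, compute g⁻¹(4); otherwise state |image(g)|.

Recall that injectivity means: for all u, v in the domain, g(u) = g(v) implies u = v.
Suppose g(u) = g(v). Then −4u − 3 = −4v − 3, so −4u = −4v, so u = v.
Hence g is injective.
Since g is injective, we compute g⁻¹(4) = (4 + 3)/(−4) = −7/4.

-7/4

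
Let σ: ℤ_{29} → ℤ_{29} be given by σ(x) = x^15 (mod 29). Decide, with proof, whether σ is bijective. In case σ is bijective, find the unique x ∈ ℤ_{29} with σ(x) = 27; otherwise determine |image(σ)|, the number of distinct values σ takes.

2

Since 29 is prime, the nonzero elements of ℤ_{29} form a cyclic group of order 28.
As gcd(15, 28) = 1, raising to the 15th power is a bijection on this group: if x_1^15 ≡ x_2^15 then (x_1x_2^{−1})^15 = 1, and the only element of order dividing gcd(15, 28) = 1 is 1, so x_1 = x_2.
With σ(0) = 0 this makes σ injective on all of ℤ_{29}, hence bijective (finite equal-size domain and codomain). In particular σ is bijective.
Since σ is bijective, we find the preimage of 27. The inverse of x ↦ x^15 on (ℤ_{29})^× is x ↦ x^15, because 15·15 = 225 = 8·28 + 1 ≡ 1 (mod 28) and x^{28} = 1 for x ≠ 0 (Fermat). So σ⁻¹(27) = 27^15 mod 29.
Repeated squaring mod 29: 27^1 ≡ 27, 27^2 ≡ 27² = 729 ≡ 4, 27^4 ≡ 4² = 16, 27^8 ≡ 16² = 256 ≡ 24. Since 15 = 8 + 4 + 2 + 1, 27^15 ≡ 24·16·4·27: 24·16 = 384 ≡ 7, then 7·4 = 28, then 28·27 = 756 ≡ 2. So 27^15 ≡ 2 (mod 29).
Hence σ⁻¹(27) = 2.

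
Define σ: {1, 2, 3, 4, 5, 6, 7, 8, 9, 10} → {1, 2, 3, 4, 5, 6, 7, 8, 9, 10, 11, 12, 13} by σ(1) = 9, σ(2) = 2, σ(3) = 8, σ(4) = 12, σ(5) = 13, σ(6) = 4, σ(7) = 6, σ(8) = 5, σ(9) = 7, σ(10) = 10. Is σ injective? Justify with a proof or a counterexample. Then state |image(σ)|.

10

The values σ(1), …, σ(10) are 9, 2, 8, 12, 13, 4, 6, 5, 7, 10 — all distinct.
So σ(x_1) = σ(x_2) only when x_1 = x_2, and σ is injective.
The image of σ is {2, 4, 5, 6, 7, 8, 9, 10, 12, 13}, which has 10 elements.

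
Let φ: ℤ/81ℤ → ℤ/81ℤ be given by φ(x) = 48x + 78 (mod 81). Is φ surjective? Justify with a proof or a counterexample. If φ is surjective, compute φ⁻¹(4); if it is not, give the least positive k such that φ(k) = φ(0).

Since gcd(48, 81) = 3, we have 48x ≡ 0 (mod 3) for all x, so φ(x) ≡ 0 (mod 3).
But 1 ≢ 0 (mod 3), so 1 ∈ ℤ/81ℤ has no preimage. Thus φ is not surjective.
Since φ is not surjective, we find the least positive k with φ(k) = φ(0): this means 48k ≡ 0 (mod 81), i.e. 81 ∣ 48k. Since gcd(48, 81) = 3, dividing through by 3 this holds exactly when 27 ∣ 16k, and as gcd(16, 27) = 1, exactly when 27 ∣ k.
The smallest positive such k is 27.

27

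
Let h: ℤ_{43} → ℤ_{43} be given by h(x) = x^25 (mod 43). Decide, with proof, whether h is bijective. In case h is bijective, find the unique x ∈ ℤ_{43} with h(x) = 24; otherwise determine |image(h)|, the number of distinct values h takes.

10

Since 43 is prime, the nonzero elements of ℤ_{43} form a cyclic group of order 42.
As gcd(25, 42) = 1, raising to the 25th power is a bijection on this group: if u^25 ≡ v^25 then (uv^{−1})^25 = 1, and the only element of order dividing gcd(25, 42) = 1 is 1, so u = v.
With h(0) = 0 this makes h injective on all of ℤ_{43}, hence bijective (finite equal-size domain and codomain). In particular h is bijective.
Since h is bijective, we find the preimage of 24. The inverse of x ↦ x^25 on (ℤ_{43})^× is x ↦ x^37, because 25·37 = 925 = 22·42 + 1 ≡ 1 (mod 42) and x^{42} = 1 for x ≠ 0 (Fermat). So h⁻¹(24) = 24^37 mod 43.
Repeated squaring mod 43: 24^1 ≡ 24, 24^2 ≡ 24² = 576 ≡ 17, 24^4 ≡ 17² = 289 ≡ 31, 24^8 ≡ 31² = 961 ≡ 15, 24^16 ≡ 15² = 225 ≡ 10, 24^32 ≡ 10² = 100 ≡ 14. Since 37 = 32 + 4 + 1, 24^37 ≡ 14·31·24: 14·31 = 434 ≡ 4, then 4·24 = 96 ≡ 10. So 24^37 ≡ 10 (mod 43).
Hence h⁻¹(24) = 10.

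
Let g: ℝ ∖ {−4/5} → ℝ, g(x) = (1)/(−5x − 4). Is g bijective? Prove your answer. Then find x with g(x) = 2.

-9/10

If g(x) = 0, cross-multiplying gives −5(1) = 0(−5x − 4), which simplifies to −5 = 0 — false.  So 0 has no preimage and g is not surjective.
So g is not bijective.
Solving g(x) = 2: cross-multiplying gives 1 = 2(−5x − 4), which rearranges to 10x = −9, so x = −9/10.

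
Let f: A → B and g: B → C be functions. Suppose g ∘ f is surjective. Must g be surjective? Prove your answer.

Let c ∈ C. Since g ∘ f is surjective, some a ∈ A has g(f(a)) = c. Then b = f(a) ∈ B satisfies g(b) = c. So g is surjective.

surjective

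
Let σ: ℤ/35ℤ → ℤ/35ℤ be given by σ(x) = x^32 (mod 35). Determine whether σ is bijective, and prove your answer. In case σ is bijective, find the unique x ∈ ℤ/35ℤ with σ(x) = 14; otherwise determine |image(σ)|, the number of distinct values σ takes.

σ(3): Repeated squaring mod 35: 3^1 ≡ 3, 3^2 ≡ 3² = 9, 3^4 ≡ 9² = 81 ≡ 11, 3^8 ≡ 11² = 121 ≡ 16, 3^16 ≡ 16² = 256 ≡ 11, 3^32 ≡ 11² = 121 ≡ 16. So 3^32 ≡ 16 (mod 35).
σ(4): Repeated squaring mod 35: 4^1 ≡ 4, 4^2 ≡ 4² = 16, 4^4 ≡ 16² = 256 ≡ 11, 4^8 ≡ 11² = 121 ≡ 16, 4^16 ≡ 16² = 256 ≡ 11, 4^32 ≡ 11² = 121 ≡ 16. So 4^32 ≡ 16 (mod 35).
So σ(3) = σ(4) = 16 while 3 ≠ 4, thus σ is not injective, hence not bijective.
Since σ is not bijective, we determine |image(σ)|. Computing x^32 mod 35 for each x (by repeated squaring, reducing mod 35 at every step), the values σ(0), σ(1), …, σ(34) are: 0, 1, 11, 16, 16, 25, 1, 21, 1, 11, 30, 16, 11, 1, 21, 15, 11, 16, 16, 11, 15, 21, 1, 11, 16, 30, 11, 1, 21, 1, 25, 16, 16, 11, 1.
The distinct values are {0, 1, 11, 15, 16, 21, 25, 30}; there are 8 of them.

8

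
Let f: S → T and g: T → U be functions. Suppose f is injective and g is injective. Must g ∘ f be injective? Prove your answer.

injective

Suppose (g ∘ f)(a) = (g ∘ f)(b), i.e. g(f(a)) = g(f(b)).
Since g is injective, f(a) = f(b). Since f is injective, a = b. Therefore g ∘ f is injective.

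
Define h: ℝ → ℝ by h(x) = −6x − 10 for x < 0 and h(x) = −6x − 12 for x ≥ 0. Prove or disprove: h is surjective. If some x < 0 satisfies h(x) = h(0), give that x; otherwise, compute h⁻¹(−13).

Both pieces are strictly decreasing (slopes −6 and −6), so each is injective on its own interval.
The left piece maps (−∞, 0) onto (−10, ∞); the right piece maps [0, ∞) onto (−∞, −12].
The union (−10, ∞) ∪ (−∞, −12] omits the interval between −10 and −12; in particular −10 has no preimage. So h is not surjective.
Because the two images are disjoint, no x < 0 has h(x) = h(0), so we compute h⁻¹(−13): −13 lies in (−∞, −12], so solve −6x − 12 = −13: x = (−13 + 12)/(−6) = 1/6.

1/6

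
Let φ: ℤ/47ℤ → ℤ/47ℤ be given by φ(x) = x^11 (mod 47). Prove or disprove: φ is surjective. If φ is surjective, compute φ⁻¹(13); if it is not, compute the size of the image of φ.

5

Since 47 is prime, the nonzero elements of ℤ/47ℤ form a cyclic group of order 46.
As gcd(11, 46) = 1, raising to the 11th power is a bijection on this group: if u^11 ≡ v^11 then (uv^{−1})^11 = 1, and the only element of order dividing gcd(11, 46) = 1 is 1, so u = v.
With φ(0) = 0 this makes φ injective on all of ℤ/47ℤ, hence bijective (finite equal-size domain and codomain). In particular φ is surjective.
Since φ is surjective, we find the preimage of 13. The inverse of x ↦ x^11 on (ℤ/47ℤ)^× is x ↦ x^21, because 11·21 = 231 = 5·46 + 1 ≡ 1 (mod 46) and x^{46} = 1 for x ≠ 0 (Fermat). So φ⁻¹(13) = 13^21 mod 47.
Repeated squaring mod 47: 13^1 ≡ 13, 13^2 ≡ 13² = 169 ≡ 28, 13^4 ≡ 28² = 784 ≡ 32, 13^8 ≡ 32² = 1024 ≡ 37, 13^16 ≡ 37² = 1369 ≡ 6. Since 21 = 16 + 4 + 1, 13^21 ≡ 6·32·13: 6·32 = 192 ≡ 4, then 4·13 = 52 ≡ 5. So 13^21 ≡ 5 (mod 47).
Hence φ⁻¹(13) = 5.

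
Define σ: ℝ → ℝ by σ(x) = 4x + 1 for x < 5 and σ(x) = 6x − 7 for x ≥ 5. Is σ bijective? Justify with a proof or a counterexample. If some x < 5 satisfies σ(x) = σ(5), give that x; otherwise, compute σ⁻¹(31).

19/3

Both pieces are strictly increasing (slopes 4 and 6), so each is injective on its own interval.
The left piece maps (−∞, 5) onto (−∞, 21); the right piece maps [5, ∞) onto [23, ∞).
The images leave a gap (21 has no preimage), so σ is not surjective, hence not bijective.
Because the two images are disjoint, no x < 5 has σ(x) = σ(5), so we compute σ⁻¹(31): 31 lies in [23, ∞), so solve 6x − 7 = 31: x = (31 + 7)/6 = 19/3.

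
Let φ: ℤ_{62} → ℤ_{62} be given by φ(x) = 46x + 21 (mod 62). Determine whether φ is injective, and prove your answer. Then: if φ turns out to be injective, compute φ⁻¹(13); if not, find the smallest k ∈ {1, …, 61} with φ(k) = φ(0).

31

Recall: φ is injective when φ(u) = φ(v) forces u = v.
We have gcd(46, 62) = 2 > 1. Taking u = 0 and v = 31: φ(0) = 21 and φ(31) = 46·31 + 21 = 1447 ≡ 21 (mod 62).
So φ(0) = φ(31) while 0 ≠ 31, so φ is not injective.
Since φ is not injective, we find the least positive k with φ(k) = φ(0): this means 46k ≡ 0 (mod 62), i.e. 62 ∣ 46k. Since gcd(46, 62) = 2, dividing through by 2 this holds exactly when 31 ∣ 23k, and as gcd(23, 31) = 1, exactly when 31 ∣ k.
The smallest positive such k is 31.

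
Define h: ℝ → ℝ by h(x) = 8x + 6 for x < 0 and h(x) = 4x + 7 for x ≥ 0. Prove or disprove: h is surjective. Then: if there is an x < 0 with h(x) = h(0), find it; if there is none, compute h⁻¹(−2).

-1

Both pieces are strictly increasing (slopes 8 and 4), so each is injective on its own interval.
The left piece maps (−∞, 0) onto (−∞, 6); the right piece maps [0, ∞) onto [7, ∞).
The union (−∞, 6) ∪ [7, ∞) omits the interval between 6 and 7; in particular 6 has no preimage. So h is not surjective.
Because the two images are disjoint, no x < 0 has h(x) = h(0), so we compute h⁻¹(−2): −2 lies in (−∞, 6), so solve 8x + 6 = −2: x = (−2 − 6)/8 = −1.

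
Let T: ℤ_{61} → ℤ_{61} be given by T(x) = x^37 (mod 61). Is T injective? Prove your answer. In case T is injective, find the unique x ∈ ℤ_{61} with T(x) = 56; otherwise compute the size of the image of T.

22

Since 61 is prime, the nonzero elements of ℤ_{61} form a cyclic group of order 60.
As gcd(37, 60) = 1, raising to the 37th power is a bijection on this group: if a^37 ≡ b^37 then (ab^{−1})^37 = 1, and the only element of order dividing gcd(37, 60) = 1 is 1, so a = b.
With T(0) = 0 this makes T injective on all of ℤ_{61}, hence bijective (finite equal-size domain and codomain). In particular T is injective.
Since T is injective, we find the preimage of 56. The inverse of x ↦ x^37 on (ℤ_{61})^× is x ↦ x^13, because 37·13 = 481 = 8·60 + 1 ≡ 1 (mod 60) and x^{60} = 1 for x ≠ 0 (Fermat). So T⁻¹(56) = 56^13 mod 61.
Repeated squaring mod 61: 56^1 ≡ 56, 56^2 ≡ 56² = 3136 ≡ 25, 56^4 ≡ 25² = 625 ≡ 15, 56^8 ≡ 15² = 225 ≡ 42. Since 13 = 8 + 4 + 1, 56^13 ≡ 42·15·56: 42·15 = 630 ≡ 20, then 20·56 = 1120 ≡ 22. So 56^13 ≡ 22 (mod 61).
Hence T⁻¹(56) = 22.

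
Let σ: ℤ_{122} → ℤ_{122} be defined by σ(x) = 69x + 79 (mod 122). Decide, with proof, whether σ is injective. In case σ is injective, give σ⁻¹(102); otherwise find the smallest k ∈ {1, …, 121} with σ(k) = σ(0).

41

Recall: injectivity means: for all x_1, x_2 in the domain, σ(x_1) = σ(x_2) implies x_1 = x_2.
Suppose σ(x_1) = σ(x_2) in ℤ_{122}. Then 69x_1 + 79 ≡ 69x_2 + 79 (mod 122), so 69(x_1 − x_2) ≡ 0 (mod 122).
Since gcd(69, 122) = 1, 69 is invertible modulo 122, hence x_1 − x_2 ≡ 0 (mod 122), i.e. x_1 = x_2.
So σ is injective.
We now compute 69⁻¹ mod 122 explicitly. Euclid's algorithm: 122 = 1·69 + 53, 69 = 1·53 + 16, 53 = 3·16 + 5, 16 = 3·5 + 1; back-substituting gives 1 = 23·69 − 13·122, so 69⁻¹ ≡ 23 (mod 122).
Since σ is injective, we find σ⁻¹(102): we need 69x ≡ 102 − 79 ≡ 23 (mod 122). Using 69⁻¹ = 23: x ≡ 23·23 = 529 = 4·122 + 41, so x = 41.
Check: σ(41) = 69·41 + 79 = 2908 = 23·122 + 102 ≡ 102 (mod 122).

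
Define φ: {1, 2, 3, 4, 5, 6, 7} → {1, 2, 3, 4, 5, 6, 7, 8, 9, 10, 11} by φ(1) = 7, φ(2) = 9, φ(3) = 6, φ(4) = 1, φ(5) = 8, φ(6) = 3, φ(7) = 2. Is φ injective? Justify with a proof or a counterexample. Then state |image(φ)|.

7

The values φ(1), …, φ(7) are 7, 9, 6, 1, 8, 3, 2 — all distinct.
So φ(s) = φ(t) only when s = t, and φ is injective.
The image of φ is {1, 2, 3, 6, 7, 8, 9}, which has 7 elements.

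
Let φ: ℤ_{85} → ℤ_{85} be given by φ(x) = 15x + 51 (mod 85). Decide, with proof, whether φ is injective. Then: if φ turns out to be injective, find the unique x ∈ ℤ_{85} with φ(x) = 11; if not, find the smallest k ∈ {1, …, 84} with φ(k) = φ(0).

We have gcd(15, 85) = 5 > 1. Taking u = 0 and v = 17: φ(0) = 51 and φ(17) = 15·17 + 51 = 306 ≡ 51 (mod 85).
So φ(0) = φ(17) while 0 ≠ 17, thus φ is not injective.
Since φ is not injective, we find the least positive k with φ(k) = φ(0): this means 15k ≡ 0 (mod 85), i.e. 85 ∣ 15k. Since gcd(15, 85) = 5, dividing through by 5 this holds exactly when 17 ∣ 3k, and as gcd(3, 17) = 1, exactly when 17 ∣ k.
The smallest positive such k is 17.

17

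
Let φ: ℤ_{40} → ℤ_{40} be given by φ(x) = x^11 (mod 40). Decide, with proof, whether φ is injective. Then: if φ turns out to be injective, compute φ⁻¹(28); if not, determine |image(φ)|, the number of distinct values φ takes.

φ(0) = 0^11 = 0.
φ(10): Repeated squaring mod 40: 10^1 ≡ 10, 10^2 ≡ 10² = 100 ≡ 20, 10^4 ≡ 20² = 400 ≡ 0, 10^8 ≡ 0² = 0. Since 11 = 8 + 2 + 1, 10^11 ≡ 0·20·10: 0·20 = 0, then 0·10 = 0. So 10^11 ≡ 0 (mod 40).
So φ(0) = φ(10) = 0 while 0 ≠ 10, so φ is not injective.
Since φ is not injective, we determine |image(φ)|. Computing x^11 mod 40 for each x (by repeated squaring, reducing mod 40 at every step), the values φ(0), φ(1), …, φ(39) are: 0, 1, 8, 27, 24, 5, 16, 23, 32, 9, 0, 11, 8, 37, 24, 15, 16, 33, 32, 19, 0, 21, 8, 7, 24, 25, 16, 3, 32, 29, 0, 31, 8, 17, 24, 35, 16, 13, 32, 39.
The distinct values are {0, 1, 3, 5, 7, 8, 9, 11, 13, 15, 16, 17, 19, 21, 23, 24, 25, 27, 29, 31, 32, 33, 35, 37, 39}; there are 25 of them.

25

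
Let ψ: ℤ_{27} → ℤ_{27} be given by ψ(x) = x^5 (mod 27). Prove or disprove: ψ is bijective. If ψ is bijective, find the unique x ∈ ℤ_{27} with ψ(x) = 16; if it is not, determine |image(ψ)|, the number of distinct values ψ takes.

ψ(0) = 0^5 = 0.
ψ(3): Repeated squaring mod 27: 3^1 ≡ 3, 3^2 ≡ 3² = 9, 3^4 ≡ 9² = 81 ≡ 0. Since 5 = 4 + 1, 3^5 ≡ 0·3: 0·3 = 0. So 3^5 ≡ 0 (mod 27).
So ψ(0) = ψ(3) = 0 while 0 ≠ 3, thus ψ is not injective, hence not bijective.
Since ψ is not bijective, we determine |image(ψ)|. Computing x^5 mod 27 for each x (by repeated squaring, reducing mod 27 at every step), the values ψ(0), ψ(1), …, ψ(26) are: 0, 1, 5, 0, 25, 20, 0, 13, 17, 0, 19, 23, 0, 16, 11, 0, 4, 8, 0, 10, 14, 0, 7, 2, 0, 22, 26.
The distinct values are {0, 1, 2, 4, 5, 7, 8, 10, 11, 13, 14, 16, 17, 19, 20, 22, 23, 25, 26}; there are 19 of them.

19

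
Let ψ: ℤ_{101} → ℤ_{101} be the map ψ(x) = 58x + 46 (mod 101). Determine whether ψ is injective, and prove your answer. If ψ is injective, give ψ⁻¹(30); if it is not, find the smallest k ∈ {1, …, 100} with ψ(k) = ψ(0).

45

Recall: ψ is injective when ψ(x_1) = ψ(x_2) forces x_1 = x_2.
If ψ(x_1) = ψ(x_2), then 58x_1 ≡ 58x_2 (mod 101). Because gcd(58, 101) = 1, we may cancel 58 to get x_1 ≡ x_2 (mod 101).
Therefore ψ is injective.
We now compute 58⁻¹ mod 101 explicitly. Euclid's algorithm: 101 = 1·58 + 43, 58 = 1·43 + 15, 43 = 2·15 + 13, 15 = 1·13 + 2, 13 = 6·2 + 1; back-substituting gives 1 = 54·58 − 31·101, so 58⁻¹ ≡ 54 (mod 101).
Since ψ is injective, we compute ψ⁻¹(30): solve 58x + 46 ≡ 30 (mod 101), i.e. 58x ≡ 85 (mod 101).
Multiplying by 58⁻¹ = 54 gives x ≡ 54·85 = 4590 = 45·101 + 45 ≡ 45 (mod 101).
Check: ψ(45) = 58·45 + 46 = 2656 = 26·101 + 30 ≡ 30 (mod 101).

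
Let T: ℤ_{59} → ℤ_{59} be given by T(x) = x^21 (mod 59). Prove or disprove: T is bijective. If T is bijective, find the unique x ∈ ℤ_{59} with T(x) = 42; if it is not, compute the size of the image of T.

24

Since 59 is prime, the nonzero elements of ℤ_{59} form a cyclic group of order 58.
As gcd(21, 58) = 1, raising to the 21st power is a bijection on this group: if a^21 ≡ b^21 then (ab^{−1})^21 = 1, and the only element of order dividing gcd(21, 58) = 1 is 1, so a = b.
With T(0) = 0 this makes T injective on all of ℤ_{59}, hence bijective (finite equal-size domain and codomain). In particular T is bijective.
Since T is bijective, we find the preimage of 42. The inverse of x ↦ x^21 on (ℤ_{59})^× is x ↦ x^47, because 21·47 = 987 = 17·58 + 1 ≡ 1 (mod 58) and x^{58} = 1 for x ≠ 0 (Fermat). So T⁻¹(42) = 42^47 mod 59.
Repeated squaring mod 59: 42^1 ≡ 42, 42^2 ≡ 42² = 1764 ≡ 53, 42^4 ≡ 53² = 2809 ≡ 36, 42^8 ≡ 36² = 1296 ≡ 57, 42^16 ≡ 57² = 3249 ≡ 4, 42^32 ≡ 4² = 16. Since 47 = 32 + 8 + 4 + 2 + 1, 42^47 ≡ 16·57·36·53·42: 16·57 = 912 ≡ 27, then 27·36 = 972 ≡ 28, then 28·53 = 1484 ≡ 9, then 9·42 = 378 ≡ 24. So 42^47 ≡ 24 (mod 59).
Hence T⁻¹(42) = 24.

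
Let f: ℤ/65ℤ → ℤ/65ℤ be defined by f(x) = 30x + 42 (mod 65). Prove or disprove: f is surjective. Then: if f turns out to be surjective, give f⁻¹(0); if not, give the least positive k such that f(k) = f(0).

Recall: f is surjective if every y in the codomain equals f(x) for some x in the domain.
Since gcd(30, 65) = 5, we have 30x ≡ 0 (mod 5) for all x, so f(x) ≡ 2 (mod 5).
But 0 ≢ 2 (mod 5), so 0 ∈ ℤ/65ℤ has no preimage. So f is not surjective.
Since f is not surjective, we find the least positive k with f(k) = f(0): this means 30k ≡ 0 (mod 65), i.e. 65 ∣ 30k. Since gcd(30, 65) = 5, dividing through by 5 this holds exactly when 13 ∣ 6k, and as gcd(6, 13) = 1, exactly when 13 ∣ k.
The smallest positive such k is 13.

13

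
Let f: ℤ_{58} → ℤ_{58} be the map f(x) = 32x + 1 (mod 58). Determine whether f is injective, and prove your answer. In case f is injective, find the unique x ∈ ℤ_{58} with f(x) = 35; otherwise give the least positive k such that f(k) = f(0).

We have gcd(32, 58) = 2 > 1. Taking s = 0 and t = 29: f(0) = 1 and f(29) = 32·29 + 1 = 929 ≡ 1 (mod 58).
So f(0) = f(29) while 0 ≠ 29, so f is not injective.
Since f is not injective, we find the least positive k with f(k) = f(0): this means 32k ≡ 0 (mod 58), i.e. 58 ∣ 32k. Since gcd(32, 58) = 2, dividing through by 2 this holds exactly when 29 ∣ 16k, and as gcd(16, 29) = 1, exactly when 29 ∣ k.
The smallest positive such k is 29.

29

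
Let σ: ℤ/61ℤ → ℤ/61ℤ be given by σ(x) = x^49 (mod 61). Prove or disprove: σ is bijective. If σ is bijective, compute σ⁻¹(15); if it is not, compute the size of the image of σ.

Since 61 is prime, the nonzero elements of ℤ/61ℤ form a cyclic group of order 60.
As gcd(49, 60) = 1, raising to the 49th power is a bijection on this group: if a^49 ≡ b^49 then (ab^{−1})^49 = 1, and the only element of order dividing gcd(49, 60) = 1 is 1, so a = b.
With σ(0) = 0 this makes σ injective on all of ℤ/61ℤ, hence bijective (finite equal-size domain and codomain). In particular σ is bijective.
Since σ is bijective, we find the preimage of 15. The inverse of x ↦ x^49 on (ℤ/61ℤ)^× is x ↦ x^49, because 49·49 = 2401 = 40·60 + 1 ≡ 1 (mod 60) and x^{60} = 1 for x ≠ 0 (Fermat). So σ⁻¹(15) = 15^49 mod 61.
Repeated squaring mod 61: 15^1 ≡ 15, 15^2 ≡ 15² = 225 ≡ 42, 15^4 ≡ 42² = 1764 ≡ 56, 15^8 ≡ 56² = 3136 ≡ 25, 15^16 ≡ 25² = 625 ≡ 15, 15^32 ≡ 15² = 225 ≡ 42. Since 49 = 32 + 16 + 1, 15^49 ≡ 42·15·15: 42·15 = 630 ≡ 20, then 20·15 = 300 ≡ 56. So 15^49 ≡ 56 (mod 61).
Hence σ⁻¹(15) = 56.

56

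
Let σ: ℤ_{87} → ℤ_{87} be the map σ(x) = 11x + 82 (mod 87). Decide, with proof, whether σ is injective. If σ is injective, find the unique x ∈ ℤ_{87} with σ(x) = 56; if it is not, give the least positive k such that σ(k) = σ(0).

53

Recall that σ is injective when σ(a) = σ(b) forces a = b.
If σ(a) = σ(b), then 11a ≡ 11b (mod 87). Because gcd(11, 87) = 1, we may cancel 11 to get a ≡ b (mod 87).
Hence σ is injective.
We now compute 11⁻¹ mod 87 explicitly. Euclid's algorithm: 87 = 7·11 + 10, 11 = 1·10 + 1; back-substituting gives 1 = 8·11 − 1·87, so 11⁻¹ ≡ 8 (mod 87).
Since σ is injective, we compute σ⁻¹(56): solve 11x + 82 ≡ 56 (mod 87), i.e. 11x ≡ 61 (mod 87).
Multiplying by 11⁻¹ = 8 gives x ≡ 8·61 = 488 = 5·87 + 53 ≡ 53 (mod 87).
Check: σ(53) = 11·53 + 82 = 665 = 7·87 + 56 ≡ 56 (mod 87).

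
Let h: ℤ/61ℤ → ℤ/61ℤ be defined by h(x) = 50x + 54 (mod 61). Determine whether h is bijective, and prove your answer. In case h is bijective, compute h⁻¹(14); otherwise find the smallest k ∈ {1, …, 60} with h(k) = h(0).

48

If h(a) = h(b), then 50a ≡ 50b (mod 61). Because gcd(50, 61) = 1, we may cancel 50 to get a ≡ b (mod 61).
We now compute 50⁻¹ mod 61 explicitly. Euclid's algorithm: 61 = 1·50 + 11, 50 = 4·11 + 6, 11 = 1·6 + 5, 6 = 1·5 + 1; back-substituting gives 1 = 11·50 − 9·61, so 50⁻¹ ≡ 11 (mod 61).
For any y ∈ ℤ/61ℤ, x = 11(y − 54) mod 61 satisfies h(x) = 50·11(y − 54) + 54 ≡ y (since 50·11 ≡ 1 mod 61). So every y has a preimage.
Hence h is bijective.
Since h is bijective, we find h⁻¹(14): we need 50x ≡ 14 − 54 ≡ 21 (mod 61). Using 50⁻¹ = 11: x ≡ 11·21 = 231 = 3·61 + 48, so x = 48.
Check: h(48) = 50·48 + 54 = 2454 = 40·61 + 14 ≡ 14 (mod 61).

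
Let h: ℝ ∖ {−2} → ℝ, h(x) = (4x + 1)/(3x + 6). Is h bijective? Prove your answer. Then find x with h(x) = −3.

-19/13

If h(x) = 4/3, cross-multiplying gives 3(4x + 1) = 4(3x + 6), which simplifies to 3 = 24 — false.  So 4/3 has no preimage and h is not surjective.
Thus h is not bijective.
Solving h(x) = −3: cross-multiplying gives 4x + 1 = −3(3x + 6), which rearranges to 13x = −19, so x = −19/13.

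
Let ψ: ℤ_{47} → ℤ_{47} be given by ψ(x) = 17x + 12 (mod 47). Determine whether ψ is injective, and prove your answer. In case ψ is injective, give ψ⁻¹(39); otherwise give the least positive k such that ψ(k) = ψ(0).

32

Suppose ψ(x_1) = ψ(x_2) in ℤ_{47}. Then 17x_1 + 12 ≡ 17x_2 + 12 (mod 47), thus 17(x_1 − x_2) ≡ 0 (mod 47).
Since gcd(17, 47) = 1, 17 is invertible modulo 47, thus x_1 − x_2 ≡ 0 (mod 47), i.e. x_1 = x_2.
Thus ψ is injective.
We now compute 17⁻¹ mod 47 explicitly. Euclid's algorithm: 47 = 2·17 + 13, 17 = 1·13 + 4, 13 = 3·4 + 1; back-substituting gives 1 = 36·17 − 13·47, so 17⁻¹ ≡ 36 (mod 47).
Since ψ is injective, we compute ψ⁻¹(39): solve 17x + 12 ≡ 39 (mod 47), i.e. 17x ≡ 27 (mod 47).
Multiplying by 17⁻¹ = 36 gives x ≡ 36·27 = 972 = 20·47 + 32 ≡ 32 (mod 47).
Check: ψ(32) = 17·32 + 12 = 556 = 11·47 + 39 ≡ 39 (mod 47).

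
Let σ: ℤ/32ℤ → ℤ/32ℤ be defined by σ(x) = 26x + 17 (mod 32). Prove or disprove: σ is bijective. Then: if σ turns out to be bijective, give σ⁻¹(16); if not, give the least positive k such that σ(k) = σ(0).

Recall that injectivity means: for all a, b in the domain, σ(a) = σ(b) implies a = b.
We have gcd(26, 32) = 2 > 1. Taking a = 0 and b = 16: σ(0) = 17 and σ(16) = 26·16 + 17 = 433 ≡ 17 (mod 32).
So σ(0) = σ(16) while 0 ≠ 16, hence σ is not injective, hence not bijective.
Since σ is not bijective, we find the least positive k with σ(k) = σ(0): this means 26k ≡ 0 (mod 32), i.e. 32 ∣ 26k. Since gcd(26, 32) = 2, dividing through by 2 this holds exactly when 16 ∣ 13k, and as gcd(13, 16) = 1, exactly when 16 ∣ k.
The smallest positive such k is 16.

16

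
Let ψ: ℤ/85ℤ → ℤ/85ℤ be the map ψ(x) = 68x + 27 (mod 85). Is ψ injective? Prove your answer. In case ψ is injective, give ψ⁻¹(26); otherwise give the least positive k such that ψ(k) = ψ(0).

5

We have gcd(68, 85) = 17 > 1. Taking x_1 = 0 and x_2 = 5: ψ(0) = 27 and ψ(5) = 68·5 + 27 = 367 ≡ 27 (mod 85).
So ψ(0) = ψ(5) while 0 ≠ 5, so ψ is not injective.
Since ψ is not injective, we find the least positive k with ψ(k) = ψ(0): this means 68k ≡ 0 (mod 85), i.e. 85 ∣ 68k. Since gcd(68, 85) = 17, dividing through by 17 this holds exactly when 5 ∣ 4k, and as gcd(4, 5) = 1, exactly when 5 ∣ k.
The smallest positive such k is 5.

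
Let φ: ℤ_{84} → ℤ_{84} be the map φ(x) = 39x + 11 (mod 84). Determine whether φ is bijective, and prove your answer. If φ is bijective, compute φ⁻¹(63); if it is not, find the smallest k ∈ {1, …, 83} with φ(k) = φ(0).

28

We have gcd(39, 84) = 3 > 1. Taking s = 0 and t = 28: φ(0) = 11 and φ(28) = 39·28 + 11 = 1103 ≡ 11 (mod 84).
So φ(0) = φ(28) while 0 ≠ 28, thus φ is not injective, hence not bijective.
Since φ is not bijective, we find the least positive k with φ(k) = φ(0): this means 39k ≡ 0 (mod 84), i.e. 84 ∣ 39k. Since gcd(39, 84) = 3, dividing through by 3 this holds exactly when 28 ∣ 13k, and as gcd(13, 28) = 1, exactly when 28 ∣ k.
The smallest positive such k is 28.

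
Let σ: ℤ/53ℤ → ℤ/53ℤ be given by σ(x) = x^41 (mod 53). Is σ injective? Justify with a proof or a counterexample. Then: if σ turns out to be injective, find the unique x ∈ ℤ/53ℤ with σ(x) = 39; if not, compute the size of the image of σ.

Since 53 is prime, the nonzero elements of ℤ/53ℤ form a cyclic group of order 52.
As gcd(41, 52) = 1, raising to the 41st power is a bijection on this group: if s^41 ≡ t^41 then (st^{−1})^41 = 1, and the only element of order dividing gcd(41, 52) = 1 is 1, so s = t.
With σ(0) = 0 this makes σ injective on all of ℤ/53ℤ, hence bijective (finite equal-size domain and codomain). In particular σ is injective.
Since σ is injective, we find the preimage of 39. The inverse of x ↦ x^41 on (ℤ/53ℤ)^× is x ↦ x^33, because 41·33 = 1353 = 26·52 + 1 ≡ 1 (mod 52) and x^{52} = 1 for x ≠ 0 (Fermat). So σ⁻¹(39) = 39^33 mod 53.
Repeated squaring mod 53: 39^1 ≡ 39, 39^2 ≡ 39² = 1521 ≡ 37, 39^4 ≡ 37² = 1369 ≡ 44, 39^8 ≡ 44² = 1936 ≡ 28, 39^16 ≡ 28² = 784 ≡ 42, 39^32 ≡ 42² = 1764 ≡ 15. Since 33 = 32 + 1, 39^33 ≡ 15·39: 15·39 = 585 ≡ 2. So 39^33 ≡ 2 (mod 53).
Hence σ⁻¹(39) = 2.

2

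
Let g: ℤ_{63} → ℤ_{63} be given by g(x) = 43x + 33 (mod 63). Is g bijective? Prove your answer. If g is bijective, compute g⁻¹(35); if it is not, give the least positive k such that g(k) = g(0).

44

If g(s) = g(t), then 43s ≡ 43t (mod 63). Because gcd(43, 63) = 1, we may cancel 43 to get s ≡ t (mod 63).
We now compute 43⁻¹ mod 63 explicitly. Euclid's algorithm: 63 = 1·43 + 20, 43 = 2·20 + 3, 20 = 6·3 + 2, 3 = 1·2 + 1; back-substituting gives 1 = 22·43 − 15·63, so 43⁻¹ ≡ 22 (mod 63).
For any y ∈ ℤ_{63}, x = 22(y − 33) mod 63 satisfies g(x) = 43·22(y − 33) + 33 ≡ y (since 43·22 ≡ 1 mod 63). So every y has a preimage.
Hence g is bijective.
Since g is bijective, we find g⁻¹(35): we need 43x ≡ 35 − 33 ≡ 2 (mod 63). Using 43⁻¹ = 22: x ≡ 22·2 = 44, so x = 44.
Check: g(44) = 43·44 + 33 = 1925 = 30·63 + 35 ≡ 35 (mod 63).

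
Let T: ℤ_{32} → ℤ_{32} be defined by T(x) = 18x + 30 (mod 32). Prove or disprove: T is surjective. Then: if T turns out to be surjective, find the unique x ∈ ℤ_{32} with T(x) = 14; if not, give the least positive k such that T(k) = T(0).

16

By definition, T is surjective if every y in the codomain equals T(x) for some x in the domain.
Since gcd(18, 32) = 2, we have 18x ≡ 0 (mod 2) for all x, so T(x) ≡ 0 (mod 2).
But 1 ≢ 0 (mod 2), so 1 ∈ ℤ_{32} has no preimage. Thus T is not surjective.
Since T is not surjective, we find the least positive k with T(k) = T(0): this means 18k ≡ 0 (mod 32), i.e. 32 ∣ 18k. Since gcd(18, 32) = 2, dividing through by 2 this holds exactly when 16 ∣ 9k, and as gcd(9, 16) = 1, exactly when 16 ∣ k.
The smallest positive such k is 16.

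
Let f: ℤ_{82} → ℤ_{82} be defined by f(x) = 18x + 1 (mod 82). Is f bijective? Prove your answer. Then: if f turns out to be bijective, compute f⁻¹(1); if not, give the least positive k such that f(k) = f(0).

41

By definition, f is injective when f(u) = f(v) forces u = v.
We have gcd(18, 82) = 2 > 1. Taking u = 0 and v = 41: f(0) = 1 and f(41) = 18·41 + 1 = 739 ≡ 1 (mod 82).
So f(0) = f(41) while 0 ≠ 41, so f is not injective, hence not bijective.
Since f is not bijective, we find the least positive k with f(k) = f(0): this means 18k ≡ 0 (mod 82), i.e. 82 ∣ 18k. Since gcd(18, 82) = 2, dividing through by 2 this holds exactly when 41 ∣ 9k, and as gcd(9, 41) = 1, exactly when 41 ∣ k.
The smallest positive such k is 41.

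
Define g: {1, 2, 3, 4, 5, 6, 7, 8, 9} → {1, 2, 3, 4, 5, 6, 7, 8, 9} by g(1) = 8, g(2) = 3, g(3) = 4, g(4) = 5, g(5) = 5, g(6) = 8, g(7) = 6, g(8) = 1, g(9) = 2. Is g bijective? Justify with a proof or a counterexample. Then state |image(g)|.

7

g(4) = 5 = g(5) with 4 ≠ 5, so g is not injective, hence not bijective.
The image of g is {1, 2, 3, 4, 5, 6, 8}, which has 7 elements.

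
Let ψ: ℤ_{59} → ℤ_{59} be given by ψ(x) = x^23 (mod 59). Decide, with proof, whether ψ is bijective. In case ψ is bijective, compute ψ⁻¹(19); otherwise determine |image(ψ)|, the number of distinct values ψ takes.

9

Since 59 is prime, the nonzero elements of ℤ_{59} form a cyclic group of order 58.
As gcd(23, 58) = 1, raising to the 23rd power is a bijection on this group: if x_1^23 ≡ x_2^23 then (x_1x_2^{−1})^23 = 1, and the only element of order dividing gcd(23, 58) = 1 is 1, so x_1 = x_2.
With ψ(0) = 0 this makes ψ injective on all of ℤ_{59}, hence bijective (finite equal-size domain and codomain). In particular ψ is bijective.
Since ψ is bijective, we find the preimage of 19. The inverse of x ↦ x^23 on (ℤ_{59})^× is x ↦ x^53, because 23·53 = 1219 = 21·58 + 1 ≡ 1 (mod 58) and x^{58} = 1 for x ≠ 0 (Fermat). So ψ⁻¹(19) = 19^53 mod 59.
Repeated squaring mod 59: 19^1 ≡ 19, 19^2 ≡ 19² = 361 ≡ 7, 19^4 ≡ 7² = 49, 19^8 ≡ 49² = 2401 ≡ 41, 19^16 ≡ 41² = 1681 ≡ 29, 19^32 ≡ 29² = 841 ≡ 15. Since 53 = 32 + 16 + 4 + 1, 19^53 ≡ 15·29·49·19: 15·29 = 435 ≡ 22, then 22·49 = 1078 ≡ 16, then 16·19 = 304 ≡ 9. So 19^53 ≡ 9 (mod 59).
Hence ψ⁻¹(19) = 9.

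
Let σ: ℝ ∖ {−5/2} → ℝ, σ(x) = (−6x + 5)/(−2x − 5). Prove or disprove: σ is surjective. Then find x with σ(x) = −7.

-3/2

If σ(x) = 3, cross-multiplying gives −2(−6x + 5) = −6(−2x − 5), which simplifies to −10 = 30 — false.  So 3 has no preimage and σ is not surjective.
Solving σ(x) = −7: cross-multiplying gives −6x + 5 = −7(−2x − 5), which rearranges to −20x = 30, so x = −3/2.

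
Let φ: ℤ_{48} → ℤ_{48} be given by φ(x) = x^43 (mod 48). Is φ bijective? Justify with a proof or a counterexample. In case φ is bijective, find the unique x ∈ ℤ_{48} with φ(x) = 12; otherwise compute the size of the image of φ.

27

φ(0) = 0^43 = 0.
φ(6): Repeated squaring mod 48: 6^1 ≡ 6, 6^2 ≡ 6² = 36, 6^4 ≡ 36² = 1296 ≡ 0, 6^8 ≡ 0² = 0, 6^16 ≡ 0² = 0, 6^32 ≡ 0² = 0. Since 43 = 32 + 8 + 2 + 1, 6^43 ≡ 0·0·36·6: 0·0 = 0, then 0·36 = 0, then 0·6 = 0. So 6^43 ≡ 0 (mod 48).
So φ(0) = φ(6) = 0 while 0 ≠ 6, so φ is not injective, hence not bijective.
Since φ is not bijective, we determine |image(φ)|. Computing x^43 mod 48 for each x (by repeated squaring, reducing mod 48 at every step), the values φ(0), φ(1), …, φ(47) are: 0, 1, 32, 27, 16, 29, 0, 7, 32, 9, 16, 35, 0, 37, 32, 15, 16, 17, 0, 43, 32, 45, 16, 23, 0, 25, 32, 3, 16, 5, 0, 31, 32, 33, 16, 11, 0, 13, 32, 39, 16, 41, 0, 19, 32, 21, 16, 47.
The distinct values are {0, 1, 3, 5, 7, 9, 11, 13, 15, 16, 17, 19, 21, 23, 25, 27, 29, 31, 32, 33, 35, 37, 39, 41, 43, 45, 47}; there are 27 of them.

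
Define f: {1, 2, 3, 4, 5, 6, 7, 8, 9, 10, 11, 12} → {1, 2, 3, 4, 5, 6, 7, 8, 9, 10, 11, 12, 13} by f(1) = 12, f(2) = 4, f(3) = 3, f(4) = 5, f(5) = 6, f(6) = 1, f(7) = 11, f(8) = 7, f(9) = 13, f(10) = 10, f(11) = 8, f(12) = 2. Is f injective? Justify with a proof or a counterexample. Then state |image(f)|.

The values f(1), …, f(12) are 12, 4, 3, 5, 6, 1, 11, 7, 13, 10, 8, 2 — all distinct.
So f(a) = f(b) only when a = b, and f is injective.
The image of f is {1, 2, 3, 4, 5, 6, 7, 8, 10, 11, 12, 13}, which has 12 elements.

12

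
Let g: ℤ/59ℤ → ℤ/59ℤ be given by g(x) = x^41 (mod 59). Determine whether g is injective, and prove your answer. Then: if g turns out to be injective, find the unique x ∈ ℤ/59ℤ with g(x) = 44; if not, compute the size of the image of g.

24

Since 59 is prime, the nonzero elements of ℤ/59ℤ form a cyclic group of order 58.
As gcd(41, 58) = 1, raising to the 41st power is a bijection on this group: if x_1^41 ≡ x_2^41 then (x_1x_2^{−1})^41 = 1, and the only element of order dividing gcd(41, 58) = 1 is 1, so x_1 = x_2.
With g(0) = 0 this makes g injective on all of ℤ/59ℤ, hence bijective (finite equal-size domain and codomain). In particular g is injective.
Since g is injective, we find the preimage of 44. The inverse of x ↦ x^41 on (ℤ/59ℤ)^× is x ↦ x^17, because 41·17 = 697 = 12·58 + 1 ≡ 1 (mod 58) and x^{58} = 1 for x ≠ 0 (Fermat). So g⁻¹(44) = 44^17 mod 59.
Repeated squaring mod 59: 44^1 ≡ 44, 44^2 ≡ 44² = 1936 ≡ 48, 44^4 ≡ 48² = 2304 ≡ 3, 44^8 ≡ 3² = 9, 44^16 ≡ 9² = 81 ≡ 22. Since 17 = 16 + 1, 44^17 ≡ 22·44: 22·44 = 968 ≡ 24. So 44^17 ≡ 24 (mod 59).
Hence g⁻¹(44) = 24.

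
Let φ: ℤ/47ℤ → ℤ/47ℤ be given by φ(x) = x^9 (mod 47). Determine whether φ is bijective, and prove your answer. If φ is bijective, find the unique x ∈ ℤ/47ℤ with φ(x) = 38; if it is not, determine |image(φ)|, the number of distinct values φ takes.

11

Since 47 is prime, the nonzero elements of ℤ/47ℤ form a cyclic group of order 46.
As gcd(9, 46) = 1, raising to the 9th power is a bijection on this group: if x_1^9 ≡ x_2^9 then (x_1x_2^{−1})^9 = 1, and the only element of order dividing gcd(9, 46) = 1 is 1, so x_1 = x_2.
With φ(0) = 0 this makes φ injective on all of ℤ/47ℤ, hence bijective (finite equal-size domain and codomain). In particular φ is bijective.
Since φ is bijective, we find the preimage of 38. The inverse of x ↦ x^9 on (ℤ/47ℤ)^× is x ↦ x^41, because 9·41 = 369 = 8·46 + 1 ≡ 1 (mod 46) and x^{46} = 1 for x ≠ 0 (Fermat). So φ⁻¹(38) = 38^41 mod 47.
Repeated squaring mod 47: 38^1 ≡ 38, 38^2 ≡ 38² = 1444 ≡ 34, 38^4 ≡ 34² = 1156 ≡ 28, 38^8 ≡ 28² = 784 ≡ 32, 38^16 ≡ 32² = 1024 ≡ 37, 38^32 ≡ 37² = 1369 ≡ 6. Since 41 = 32 + 8 + 1, 38^41 ≡ 6·32·38: 6·32 = 192 ≡ 4, then 4·38 = 152 ≡ 11. So 38^41 ≡ 11 (mod 47).
Hence φ⁻¹(38) = 11.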